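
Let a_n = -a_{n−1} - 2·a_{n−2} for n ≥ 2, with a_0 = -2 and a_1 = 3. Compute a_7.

With companion matrix T = [[-1, -2], [1, 0]], [a_n, a_{n−1}]ᵀ = T·[a_{n−1}, a_{n−2}]ᵀ, so [a_7, a_6]ᵀ = T⁶·[a_1, a_0]ᵀ.
T⁶ = [[7, 10], [-5, 2]], giving [a_7, a_6]ᵀ = [[1], [-19]].

1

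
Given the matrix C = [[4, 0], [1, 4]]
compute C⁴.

C² = [[16, 0], [8, 16]]
C³ = [[64, 0], [48, 64]]
C⁴ = [[256, 0], [256, 256]]

[[256, 0], [256, 256]]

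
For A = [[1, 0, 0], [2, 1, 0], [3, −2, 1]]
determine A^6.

[[1, 0, 0], [12, 1, 0], [−42, −12, 1]]

A = I + N where N = [[0, 0, 0], [2, 0, 0], [3, −2, 0]] is strictly lower-triangular, so N^3 = 0.
(I + N)^6 = I + 6·N + 15·N^2 = [[1, 0, 0], [12, 1, 0], [−42, −12, 1]].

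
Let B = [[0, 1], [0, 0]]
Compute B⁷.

B is strictly triangular, hence nilpotent: B² = 0, so B⁷ = 0.

[[0, 0], [0, 0]]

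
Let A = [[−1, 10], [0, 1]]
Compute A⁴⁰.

[[1, 0], [0, 1]]

A² = I (check: tr A = 0 and det A = −1), so A⁴⁰ = I since 40 is even.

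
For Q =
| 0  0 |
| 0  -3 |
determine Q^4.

Q^2 = [[0, 0], [0, 9]]
Q^3 = [[0, 0], [0, -27]]
Q^4 = [[0, 0], [0, 81]]

[[0, 0], [0, 81]]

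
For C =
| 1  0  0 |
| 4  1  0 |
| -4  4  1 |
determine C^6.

C = I + N where N = [[0, 0, 0], [4, 0, 0], [-4, 4, 0]] is strictly lower-triangular, so N^3 = 0.
(I + N)^6 = I + 6·N + 15·N^2 = [[1, 0, 0], [24, 1, 0], [216, 24, 1]].

[[1, 0, 0], [24, 1, 0], [216, 24, 1]]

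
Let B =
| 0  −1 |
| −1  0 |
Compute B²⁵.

B² = I (check: tr B = 0 and det B = −1), so B²⁵ = B since 25 is odd.

[[0, −1], [−1, 0]]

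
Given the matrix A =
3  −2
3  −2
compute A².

[[3, −2], [3, −2]]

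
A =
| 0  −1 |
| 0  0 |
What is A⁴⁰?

A is strictly triangular, hence nilpotent: A² = 0, so A⁴⁰ = 0.

[[0, 0], [0, 0]]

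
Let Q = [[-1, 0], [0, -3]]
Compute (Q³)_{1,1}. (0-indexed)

Q² = [[1, 0], [0, 9]]
Q³ = [[-1, 0], [0, -27]]

-27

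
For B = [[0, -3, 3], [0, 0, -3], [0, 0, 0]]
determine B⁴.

B is strictly triangular, hence nilpotent: B³ = 0, so B⁴ = 0.

[[0, 0, 0], [0, 0, 0], [0, 0, 0]]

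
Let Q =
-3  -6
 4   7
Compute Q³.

tr Q = 4 and det Q = 3, so the characteristic polynomial is λ² − (4)λ + (3) with roots 3 and 1.
Eigenvectors give P = [[1, 3], [-1, -2]] with P⁻¹ = [[-2, -3], [1, 1]], and Q = P·diag(3, 1)·P⁻¹.
Then Q³ = P·diag(27, 1)·P⁻¹ = [[27, 3], [-27, -2]] · [[-2, -3], [1, 1]] = [[-51, -78], [52, 79]].

[[-51, -78], [52, 79]]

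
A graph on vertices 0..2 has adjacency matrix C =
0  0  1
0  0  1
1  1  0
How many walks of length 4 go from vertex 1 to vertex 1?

2

The number of length-4 walks from vertex 1 to vertex 1 is entry (1,1) of C^4, where C is the adjacency matrix.
C^2 = [[1, 1, 0], [1, 1, 0], [0, 0, 2]]
C^3 = [[0, 0, 2], [0, 0, 2], [2, 2, 0]]
C^4 = [[2, 2, 0], [2, 2, 0], [0, 0, 4]]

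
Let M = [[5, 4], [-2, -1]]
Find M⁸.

[[13121, 13120], [-6560, -6559]]

tr M = 4 and det M = 3, so the characteristic polynomial is λ² − (4)λ + (3) with roots 1 and 3.
Eigenvectors give P = [[1, -2], [-1, 1]] with P⁻¹ = [[-1, -2], [-1, -1]], and M = P·diag(1, 3)·P⁻¹.
Then M⁸ = P·diag(1, 6561)·P⁻¹ = [[1, -13122], [-1, 6561]] · [[-1, -2], [-1, -1]] = [[13121, 13120], [-6560, -6559]].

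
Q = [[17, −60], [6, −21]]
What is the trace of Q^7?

tr Q = −4 and det Q = 3, so the characteristic polynomial is λ² − (−4)λ + (3) with roots −1 and −3.
Eigenvectors give P = [[10, 3], [3, 1]] with P⁻¹ = [[1, −3], [−3, 10]], and Q = P·diag(−1, −3)·P⁻¹.
Then Q^7 = P·diag(−1, −2187)·P⁻¹ = [[−10, −6561], [−3, −2187]] · [[1, −3], [−3, 10]] = [[19673, −65580], [6558, −21861]].

−2188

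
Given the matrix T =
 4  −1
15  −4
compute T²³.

T² = I (check: tr T = 0 and det T = −1), so T²³ = T since 23 is odd.

[[4, −1], [15, −4]]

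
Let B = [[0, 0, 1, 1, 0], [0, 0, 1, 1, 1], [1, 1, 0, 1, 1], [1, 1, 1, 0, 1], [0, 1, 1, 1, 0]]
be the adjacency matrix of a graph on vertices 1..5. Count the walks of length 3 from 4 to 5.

The number of length-3 walks from vertex 4 to vertex 5 is entry (4,5) of B³, where B is the adjacency matrix.
B² = [[2, 2, 1, 1, 2], [2, 3, 2, 2, 2], [1, 2, 4, 3, 2], [1, 2, 3, 4, 2], [2, 2, 2, 2, 3]]
B³ = [[2, 4, 7, 7, 4], [4, 6, 9, 9, 7], [7, 9, 8, 9, 9], [7, 9, 9, 8, 9], [4, 7, 9, 9, 6]]

9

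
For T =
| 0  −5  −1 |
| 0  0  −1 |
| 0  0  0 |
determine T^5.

[[0, 0, 0], [0, 0, 0], [0, 0, 0]]

T is strictly triangular, hence nilpotent: T^3 = 0, so T^5 = 0.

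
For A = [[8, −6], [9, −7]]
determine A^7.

[[386, −258], [387, −259]]

tr A = 1 and det A = −2, so the characteristic polynomial is λ² − (1)λ + (−2) with roots 2 and −1.
Eigenvectors give P = [[1, −2], [1, −3]] with P⁻¹ = [[3, −2], [1, −1]], and A = P·diag(2, −1)·P⁻¹.
Then A^7 = P·diag(128, −1)·P⁻¹ = [[128, 2], [128, 3]] · [[3, −2], [1, −1]] = [[386, −258], [387, −259]].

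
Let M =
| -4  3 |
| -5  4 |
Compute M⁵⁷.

[[-4, 3], [-5, 4]]

M² = I (check: tr M = 0 and det M = -1), so M⁵⁷ = M since 57 is odd.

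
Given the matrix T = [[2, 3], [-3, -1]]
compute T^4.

T^2 = [[-5, 3], [-3, -8]]
T^3 = [[-19, -18], [18, -1]]
T^4 = [[16, -39], [39, 55]]

[[16, -39], [39, 55]]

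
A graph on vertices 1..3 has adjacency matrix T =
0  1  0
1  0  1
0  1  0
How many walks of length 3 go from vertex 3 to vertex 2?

2

The number of length-3 walks from vertex 3 to vertex 2 is entry (3,2) of T³, where T is the adjacency matrix.
T² = [[1, 0, 1], [0, 2, 0], [1, 0, 1]]
T³ = [[0, 2, 0], [2, 0, 2], [0, 2, 0]]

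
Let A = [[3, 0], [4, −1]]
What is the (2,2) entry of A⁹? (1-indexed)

tr A = 2 and det A = −3, so the characteristic polynomial is λ² − (2)λ + (−3) with roots 3 and −1.
Eigenvectors give P = [[1, 0], [1, −1]] with P⁻¹ = [[1, 0], [1, −1]], and A = P·diag(3, −1)·P⁻¹.
Then A⁹ = P·diag(19683, −1)·P⁻¹ = [[19683, 0], [19683, 1]] · [[1, 0], [1, −1]] = [[19683, 0], [19684, −1]].

−1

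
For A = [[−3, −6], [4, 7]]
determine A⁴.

[[−159, −240], [160, 241]]

tr A = 4 and det A = 3, so the characteristic polynomial is λ² − (4)λ + (3) with roots 1 and 3.
Eigenvectors give P = [[−3, −1], [2, 1]] with P⁻¹ = [[−1, −1], [2, 3]], and A = P·diag(1, 3)·P⁻¹.
Then A⁴ = P·diag(1, 81)·P⁻¹ = [[−3, −81], [2, 81]] · [[−1, −1], [2, 3]] = [[−159, −240], [160, 241]].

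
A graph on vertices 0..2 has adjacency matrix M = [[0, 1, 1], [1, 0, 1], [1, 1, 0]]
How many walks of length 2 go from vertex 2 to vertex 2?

2

The number of length-2 walks from vertex 2 to vertex 2 is entry (2,2) of M², where M is the adjacency matrix.
M² = [[2, 1, 1], [1, 2, 1], [1, 1, 2]]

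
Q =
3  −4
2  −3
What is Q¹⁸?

[[1, 0], [0, 1]]

Q² = I (check: tr Q = 0 and det Q = −1), so Q¹⁸ = I since 18 is even.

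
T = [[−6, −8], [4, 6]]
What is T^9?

tr T = 0 and det T = −4, so the characteristic polynomial is λ² − (0)λ + (−4) with roots 2 and −2.
Eigenvectors give P = [[−1, −2], [1, 1]] with P⁻¹ = [[1, 2], [−1, −1]], and T = P·diag(2, −2)·P⁻¹.
Then T^9 = P·diag(512, −512)·P⁻¹ = [[−512, 1024], [512, −512]] · [[1, 2], [−1, −1]] = [[−1536, −2048], [1024, 1536]].

[[−1536, −2048], [1024, 1536]]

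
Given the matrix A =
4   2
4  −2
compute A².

[[24, 4], [8, 12]]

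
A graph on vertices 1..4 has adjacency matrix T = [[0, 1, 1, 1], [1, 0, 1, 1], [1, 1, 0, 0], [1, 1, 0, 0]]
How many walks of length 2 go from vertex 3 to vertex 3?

The number of length-2 walks from vertex 3 to vertex 3 is entry (3,3) of T^2, where T is the adjacency matrix.
T^2 = [[3, 2, 1, 1], [2, 3, 1, 1], [1, 1, 2, 2], [1, 1, 2, 2]]

2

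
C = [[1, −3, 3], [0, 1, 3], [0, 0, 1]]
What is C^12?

C = I + N where N = [[0, −3, 3], [0, 0, 3], [0, 0, 0]] is strictly upper-triangular, so N^3 = 0.
(I + N)^12 = I + 12·N + 66·N^2 = [[1, −36, −558], [0, 1, 36], [0, 0, 1]].

[[1, −36, −558], [0, 1, 36], [0, 0, 1]]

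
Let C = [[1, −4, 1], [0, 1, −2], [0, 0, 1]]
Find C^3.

C = I + N where N = [[0, −4, 1], [0, 0, −2], [0, 0, 0]] is strictly upper-triangular, so N^3 = 0.
(I + N)^3 = I + 3·N + 3·N^2 = [[1, −12, 27], [0, 1, −6], [0, 0, 1]].

[[1, −12, 27], [0, 1, −6], [0, 0, 1]]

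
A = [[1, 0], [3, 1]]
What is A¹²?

A = I + N where N = [[0, 0], [3, 0]] is strictly lower-triangular, so N² = 0.
(I + N)¹² = I + 12·N = [[1, 0], [36, 1]].

[[1, 0], [36, 1]]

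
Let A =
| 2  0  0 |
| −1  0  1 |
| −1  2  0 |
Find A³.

A² = [[4, 0, 0], [−3, 2, 0], [−4, 0, 2]]
A³ = [[8, 0, 0], [−8, 0, 2], [−10, 4, 0]]

[[8, 0, 0], [−8, 0, 2], [−10, 4, 0]]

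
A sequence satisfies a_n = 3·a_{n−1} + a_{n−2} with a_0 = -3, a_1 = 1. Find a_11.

12970

With companion matrix A = [[3, 1], [1, 0]], [a_n, a_{n−1}]ᵀ = A·[a_{n−1}, a_{n−2}]ᵀ, so [a_11, a_10]ᵀ = A^10·[a_1, a_0]ᵀ.
A^10 = [[141481, 42837], [42837, 12970]], giving [a_11, a_10]ᵀ = [[12970], [3927]].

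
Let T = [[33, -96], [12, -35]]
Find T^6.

[[-5823, 17472], [-2184, 6553]]

tr T = -2 and det T = -3, so the characteristic polynomial is λ² − (-2)λ + (-3) with roots -3 and 1.
Eigenvectors give P = [[-8, 3], [-3, 1]] with P⁻¹ = [[1, -3], [3, -8]], and T = P·diag(-3, 1)·P⁻¹.
Then T^6 = P·diag(729, 1)·P⁻¹ = [[-5832, 3], [-2187, 1]] · [[1, -3], [3, -8]] = [[-5823, 17472], [-2184, 6553]].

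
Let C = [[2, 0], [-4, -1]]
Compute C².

[[4, 0], [-4, 1]]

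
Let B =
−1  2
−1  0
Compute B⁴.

[[−1, 6], [−3, 2]]

B² = [[−1, −2], [1, −2]]
B³ = [[3, −2], [1, 2]]
B⁴ = [[−1, 6], [−3, 2]]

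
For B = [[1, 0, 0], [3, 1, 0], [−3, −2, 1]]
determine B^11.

B = I + N where N = [[0, 0, 0], [3, 0, 0], [−3, −2, 0]] is strictly lower-triangular, so N^3 = 0.
(I + N)^11 = I + 11·N + 55·N^2 = [[1, 0, 0], [33, 1, 0], [−363, −22, 1]].

[[1, 0, 0], [33, 1, 0], [−363, −22, 1]]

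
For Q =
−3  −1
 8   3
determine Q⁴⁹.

Q² = I (check: tr Q = 0 and det Q = −1), so Q⁴⁹ = Q since 49 is odd.

[[−3, −1], [8, 3]]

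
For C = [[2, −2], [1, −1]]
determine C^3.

C² = C (a projection; rank 1, trace 1), so C^3 = C.

[[2, −2], [1, −1]]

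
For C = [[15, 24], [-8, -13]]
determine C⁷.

tr C = 2 and det C = -3, so the characteristic polynomial is λ² − (2)λ + (-3) with roots -1 and 3.
Eigenvectors give P = [[3, -2], [-2, 1]] with P⁻¹ = [[-1, -2], [-2, -3]], and C = P·diag(-1, 3)·P⁻¹.
Then C⁷ = P·diag(-1, 2187)·P⁻¹ = [[-3, -4374], [2, 2187]] · [[-1, -2], [-2, -3]] = [[8751, 13128], [-4376, -6565]].

[[8751, 13128], [-4376, -6565]]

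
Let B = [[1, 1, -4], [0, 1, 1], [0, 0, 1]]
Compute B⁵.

B = I + N where N = [[0, 1, -4], [0, 0, 1], [0, 0, 0]] is strictly upper-triangular, so N³ = 0.
(I + N)⁵ = I + 5·N + 10·N² = [[1, 5, -10], [0, 1, 5], [0, 0, 1]].

[[1, 5, -10], [0, 1, 5], [0, 0, 1]]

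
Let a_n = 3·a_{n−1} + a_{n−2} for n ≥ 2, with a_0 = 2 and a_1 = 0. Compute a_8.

With companion matrix M = [[3, 1], [1, 0]], [a_n, a_{n−1}]ᵀ = M·[a_{n−1}, a_{n−2}]ᵀ, so [a_8, a_7]ᵀ = M⁷·[a_1, a_0]ᵀ.
M⁷ = [[3927, 1189], [1189, 360]], giving [a_8, a_7]ᵀ = [[2378], [720]].

2378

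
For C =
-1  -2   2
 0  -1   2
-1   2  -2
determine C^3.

[[11, -26, 34], [8, -13, 18], [-9, 10, -14]]

C^2 = [[-1, 8, -10], [-2, 5, -6], [3, -4, 6]]
C^3 = [[11, -26, 34], [8, -13, 18], [-9, 10, -14]]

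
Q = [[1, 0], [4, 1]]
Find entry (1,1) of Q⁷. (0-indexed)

Q = I + N where N = [[0, 0], [4, 0]] is strictly lower-triangular, so N² = 0.
(I + N)⁷ = I + 7·N = [[1, 0], [28, 1]].

1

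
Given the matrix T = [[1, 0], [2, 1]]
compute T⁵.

T = I + N where N = [[0, 0], [2, 0]] is strictly lower-triangular, so N² = 0.
(I + N)⁵ = I + 5·N = [[1, 0], [10, 1]].

[[1, 0], [10, 1]]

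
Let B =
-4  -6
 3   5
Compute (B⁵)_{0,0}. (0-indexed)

tr B = 1 and det B = -2, so the characteristic polynomial is λ² − (1)λ + (-2) with roots 2 and -1.
Eigenvectors give P = [[1, 2], [-1, -1]] with P⁻¹ = [[-1, -2], [1, 1]], and B = P·diag(2, -1)·P⁻¹.
Then B⁵ = P·diag(32, -1)·P⁻¹ = [[32, -2], [-32, 1]] · [[-1, -2], [1, 1]] = [[-34, -66], [33, 65]].

-34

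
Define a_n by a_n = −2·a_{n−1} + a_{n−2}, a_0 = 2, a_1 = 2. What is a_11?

6726

With companion matrix B = [[−2, 1], [1, 0]], [a_n, a_{n−1}]ᵀ = B·[a_{n−1}, a_{n−2}]ᵀ, so [a_11, a_10]ᵀ = B¹⁰·[a_1, a_0]ᵀ.
B¹⁰ = [[5741, −2378], [−2378, 985]], giving [a_11, a_10]ᵀ = [[6726], [−2786]].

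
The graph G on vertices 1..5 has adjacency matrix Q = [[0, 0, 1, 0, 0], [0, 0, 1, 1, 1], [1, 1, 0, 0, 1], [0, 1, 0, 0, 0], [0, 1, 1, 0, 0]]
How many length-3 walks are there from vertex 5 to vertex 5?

The number of length-3 walks from vertex 5 to vertex 5 is entry (5,5) of Q³, where Q is the adjacency matrix.
Q² = [[1, 1, 0, 0, 1], [1, 3, 1, 0, 1], [0, 1, 3, 1, 1], [0, 0, 1, 1, 1], [1, 1, 1, 1, 2]]
Q³ = [[0, 1, 3, 1, 1], [1, 2, 5, 3, 4], [3, 5, 2, 1, 4], [1, 3, 1, 0, 1], [1, 4, 4, 1, 2]]

2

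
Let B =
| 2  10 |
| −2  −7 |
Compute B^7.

[[8108, 20590], [−4118, −10423]]

tr B = −5 and det B = 6, so the characteristic polynomial is λ² − (−5)λ + (6) with roots −3 and −2.
Eigenvectors give P = [[2, 5], [−1, −2]] with P⁻¹ = [[−2, −5], [1, 2]], and B = P·diag(−3, −2)·P⁻¹.
Then B^7 = P·diag(−2187, −128)·P⁻¹ = [[−4374, −640], [2187, 256]] · [[−2, −5], [1, 2]] = [[8108, 20590], [−4118, −10423]].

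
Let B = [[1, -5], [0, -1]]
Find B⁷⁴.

B² = I (check: tr B = 0 and det B = -1), so B⁷⁴ = I since 74 is even.

[[1, 0], [0, 1]]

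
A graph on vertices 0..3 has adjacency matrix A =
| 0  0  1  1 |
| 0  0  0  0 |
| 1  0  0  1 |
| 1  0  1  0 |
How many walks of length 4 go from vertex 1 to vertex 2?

0

The number of length-4 walks from vertex 1 to vertex 2 is entry (1,2) of A⁴, where A is the adjacency matrix.
A² = [[2, 0, 1, 1], [0, 0, 0, 0], [1, 0, 2, 1], [1, 0, 1, 2]]
A³ = [[2, 0, 3, 3], [0, 0, 0, 0], [3, 0, 2, 3], [3, 0, 3, 2]]
A⁴ = [[6, 0, 5, 5], [0, 0, 0, 0], [5, 0, 6, 5], [5, 0, 5, 6]]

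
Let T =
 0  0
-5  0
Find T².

[[0, 0], [0, 0]]

T is strictly triangular, hence nilpotent: T² = 0, so T² = 0.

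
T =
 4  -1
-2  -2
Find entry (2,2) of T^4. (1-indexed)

T^2 = [[18, -2], [-4, 6]]
T^3 = [[76, -14], [-28, -8]]
T^4 = [[332, -48], [-96, 44]]

44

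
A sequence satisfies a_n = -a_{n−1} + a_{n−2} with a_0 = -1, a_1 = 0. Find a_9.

With companion matrix M = [[-1, 1], [1, 0]], [a_n, a_{n−1}]ᵀ = M·[a_{n−1}, a_{n−2}]ᵀ, so [a_9, a_8]ᵀ = M^8·[a_1, a_0]ᵀ.
M^8 = [[34, -21], [-21, 13]], giving [a_9, a_8]ᵀ = [[21], [-13]].

21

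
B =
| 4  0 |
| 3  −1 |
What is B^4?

B^2 = [[16, 0], [9, 1]]
B^3 = [[64, 0], [39, −1]]
B^4 = [[256, 0], [153, 1]]

[[256, 0], [153, 1]]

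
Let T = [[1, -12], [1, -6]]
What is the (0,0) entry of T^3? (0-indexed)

49

tr T = -5 and det T = 6, so the characteristic polynomial is λ² − (-5)λ + (6) with roots -2 and -3.
Eigenvectors give P = [[-4, 3], [-1, 1]] with P⁻¹ = [[-1, 3], [-1, 4]], and T = P·diag(-2, -3)·P⁻¹.
Then T^3 = P·diag(-8, -27)·P⁻¹ = [[32, -81], [8, -27]] · [[-1, 3], [-1, 4]] = [[49, -228], [19, -84]].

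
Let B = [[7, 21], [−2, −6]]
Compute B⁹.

[[7, 21], [−2, −6]]

B² = B (a projection; rank 1, trace 1), so B⁹ = B.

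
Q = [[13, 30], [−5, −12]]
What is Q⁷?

[[6817, 13890], [−2315, −4758]]

tr Q = 1 and det Q = −6, so the characteristic polynomial is λ² − (1)λ + (−6) with roots 3 and −2.
Eigenvectors give P = [[3, −2], [−1, 1]] with P⁻¹ = [[1, 2], [1, 3]], and Q = P·diag(3, −2)·P⁻¹.
Then Q⁷ = P·diag(2187, −128)·P⁻¹ = [[6561, 256], [−2187, −128]] · [[1, 2], [1, 3]] = [[6817, 13890], [−2315, −4758]].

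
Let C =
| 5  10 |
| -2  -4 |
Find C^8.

C² = C (a projection; rank 1, trace 1), so C^8 = C.

[[5, 10], [-2, -4]]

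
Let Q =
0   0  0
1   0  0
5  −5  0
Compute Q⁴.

Q is strictly triangular, hence nilpotent: Q³ = 0, so Q⁴ = 0.

[[0, 0, 0], [0, 0, 0], [0, 0, 0]]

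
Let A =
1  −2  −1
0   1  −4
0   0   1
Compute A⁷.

[[1, −14, 161], [0, 1, −28], [0, 0, 1]]

A = I + N where N = [[0, −2, −1], [0, 0, −4], [0, 0, 0]] is strictly upper-triangular, so N³ = 0.
(I + N)⁷ = I + 7·N + 21·N² = [[1, −14, 161], [0, 1, −28], [0, 0, 1]].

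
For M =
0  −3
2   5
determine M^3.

tr M = 5 and det M = 6, so the characteristic polynomial is λ² − (5)λ + (6) with roots 2 and 3.
Eigenvectors give P = [[3, −1], [−2, 1]] with P⁻¹ = [[1, 1], [2, 3]], and M = P·diag(2, 3)·P⁻¹.
Then M^3 = P·diag(8, 27)·P⁻¹ = [[24, −27], [−16, 27]] · [[1, 1], [2, 3]] = [[−30, −57], [38, 65]].

[[−30, −57], [38, 65]]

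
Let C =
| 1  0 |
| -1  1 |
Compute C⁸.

[[1, 0], [-8, 1]]

C = I + N where N = [[0, 0], [-1, 0]] is strictly lower-triangular, so N² = 0.
(I + N)⁸ = I + 8·N = [[1, 0], [-8, 1]].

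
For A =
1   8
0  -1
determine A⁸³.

[[1, 8], [0, -1]]

A² = I (check: tr A = 0 and det A = -1), so A⁸³ = A since 83 is odd.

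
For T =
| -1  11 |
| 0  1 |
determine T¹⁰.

T² = I (check: tr T = 0 and det T = -1), so T¹⁰ = I since 10 is even.

[[1, 0], [0, 1]]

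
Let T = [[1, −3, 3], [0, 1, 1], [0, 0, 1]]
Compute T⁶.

[[1, −18, −27], [0, 1, 6], [0, 0, 1]]

T = I + N where N = [[0, −3, 3], [0, 0, 1], [0, 0, 0]] is strictly upper-triangular, so N³ = 0.
(I + N)⁶ = I + 6·N + 15·N² = [[1, −18, −27], [0, 1, 6], [0, 0, 1]].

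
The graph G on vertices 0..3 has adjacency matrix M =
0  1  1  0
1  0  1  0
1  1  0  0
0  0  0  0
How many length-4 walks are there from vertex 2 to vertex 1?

The number of length-4 walks from vertex 2 to vertex 1 is entry (2,1) of M⁴, where M is the adjacency matrix.
M² = [[2, 1, 1, 0], [1, 2, 1, 0], [1, 1, 2, 0], [0, 0, 0, 0]]
M³ = [[2, 3, 3, 0], [3, 2, 3, 0], [3, 3, 2, 0], [0, 0, 0, 0]]
M⁴ = [[6, 5, 5, 0], [5, 6, 5, 0], [5, 5, 6, 0], [0, 0, 0, 0]]

5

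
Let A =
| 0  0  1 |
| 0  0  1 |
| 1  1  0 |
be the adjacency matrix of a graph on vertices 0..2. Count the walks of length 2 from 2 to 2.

2

The number of length-2 walks from vertex 2 to vertex 2 is entry (2,2) of A^2, where A is the adjacency matrix.
A^2 = [[1, 1, 0], [1, 1, 0], [0, 0, 2]]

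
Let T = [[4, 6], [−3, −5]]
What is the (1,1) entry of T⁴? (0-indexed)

31

tr T = −1 and det T = −2, so the characteristic polynomial is λ² − (−1)λ + (−2) with roots 1 and −2.
Eigenvectors give P = [[−2, −1], [1, 1]] with P⁻¹ = [[−1, −1], [1, 2]], and T = P·diag(1, −2)·P⁻¹.
Then T⁴ = P·diag(1, 16)·P⁻¹ = [[−2, −16], [1, 16]] · [[−1, −1], [1, 2]] = [[−14, −30], [15, 31]].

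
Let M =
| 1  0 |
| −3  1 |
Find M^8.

[[1, 0], [−24, 1]]

M = I + N where N = [[0, 0], [−3, 0]] is strictly lower-triangular, so N^2 = 0.
(I + N)^8 = I + 8·N = [[1, 0], [−24, 1]].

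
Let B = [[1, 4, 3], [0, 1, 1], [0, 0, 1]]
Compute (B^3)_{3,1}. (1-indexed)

0

B = I + N where N = [[0, 4, 3], [0, 0, 1], [0, 0, 0]] is strictly upper-triangular, so N^3 = 0.
(I + N)^3 = I + 3·N + 3·N^2 = [[1, 12, 21], [0, 1, 3], [0, 0, 1]].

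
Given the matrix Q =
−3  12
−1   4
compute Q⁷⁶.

[[−3, 12], [−1, 4]]

Q² = Q (a projection; rank 1, trace 1), so Q⁷⁶ = Q.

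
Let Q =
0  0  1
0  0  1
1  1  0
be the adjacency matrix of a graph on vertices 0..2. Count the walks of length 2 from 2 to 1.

The number of length-2 walks from vertex 2 to vertex 1 is entry (2,1) of Q², where Q is the adjacency matrix.
Q² = [[1, 1, 0], [1, 1, 0], [0, 0, 2]]

0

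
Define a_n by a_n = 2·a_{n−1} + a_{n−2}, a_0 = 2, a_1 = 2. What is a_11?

16238

With companion matrix C = [[2, 1], [1, 0]], [a_n, a_{n−1}]ᵀ = C·[a_{n−1}, a_{n−2}]ᵀ, so [a_11, a_10]ᵀ = C¹⁰·[a_1, a_0]ᵀ.
C¹⁰ = [[5741, 2378], [2378, 985]], giving [a_11, a_10]ᵀ = [[16238], [6726]].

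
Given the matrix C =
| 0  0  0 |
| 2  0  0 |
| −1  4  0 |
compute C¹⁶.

C is strictly triangular, hence nilpotent: C³ = 0, so C¹⁶ = 0.

[[0, 0, 0], [0, 0, 0], [0, 0, 0]]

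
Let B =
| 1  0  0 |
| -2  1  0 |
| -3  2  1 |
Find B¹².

B = I + N where N = [[0, 0, 0], [-2, 0, 0], [-3, 2, 0]] is strictly lower-triangular, so N³ = 0.
(I + N)¹² = I + 12·N + 66·N² = [[1, 0, 0], [-24, 1, 0], [-300, 24, 1]].

[[1, 0, 0], [-24, 1, 0], [-300, 24, 1]]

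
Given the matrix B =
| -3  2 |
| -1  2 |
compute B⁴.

B² = [[7, -2], [1, 2]]
B³ = [[-19, 10], [-5, 6]]
B⁴ = [[47, -18], [9, 2]]

[[47, -18], [9, 2]]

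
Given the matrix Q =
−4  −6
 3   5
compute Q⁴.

[[−14, −30], [15, 31]]

tr Q = 1 and det Q = −2, so the characteristic polynomial is λ² − (1)λ + (−2) with roots 2 and −1.
Eigenvectors give P = [[1, −2], [−1, 1]] with P⁻¹ = [[−1, −2], [−1, −1]], and Q = P·diag(2, −1)·P⁻¹.
Then Q⁴ = P·diag(16, 1)·P⁻¹ = [[16, −2], [−16, 1]] · [[−1, −2], [−1, −1]] = [[−14, −30], [15, 31]].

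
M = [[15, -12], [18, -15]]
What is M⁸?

[[6561, 0], [0, 6561]]

tr M = 0 and det M = -9, so the characteristic polynomial is λ² − (0)λ + (-9) with roots -3 and 3.
Eigenvectors give P = [[-2, 1], [-3, 1]] with P⁻¹ = [[1, -1], [3, -2]], and M = P·diag(-3, 3)·P⁻¹.
Then M⁸ = P·diag(6561, 6561)·P⁻¹ = [[-13122, 6561], [-19683, 6561]] · [[1, -1], [3, -2]] = [[6561, 0], [0, 6561]].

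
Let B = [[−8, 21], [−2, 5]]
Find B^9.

[[−3578, 10731], [−1022, 3065]]

tr B = −3 and det B = 2, so the characteristic polynomial is λ² − (−3)λ + (2) with roots −1 and −2.
Eigenvectors give P = [[3, 7], [1, 2]] with P⁻¹ = [[−2, 7], [1, −3]], and B = P·diag(−1, −2)·P⁻¹.
Then B^9 = P·diag(−1, −512)·P⁻¹ = [[−3, −3584], [−1, −1024]] · [[−2, 7], [1, −3]] = [[−3578, 10731], [−1022, 3065]].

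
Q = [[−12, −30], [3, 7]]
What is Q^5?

[[−2142, −6330], [633, 1867]]

tr Q = −5 and det Q = 6, so the characteristic polynomial is λ² − (−5)λ + (6) with roots −3 and −2.
Eigenvectors give P = [[−10, 3], [3, −1]] with P⁻¹ = [[−1, −3], [−3, −10]], and Q = P·diag(−3, −2)·P⁻¹.
Then Q^5 = P·diag(−243, −32)·P⁻¹ = [[2430, −96], [−729, 32]] · [[−1, −3], [−3, −10]] = [[−2142, −6330], [633, 1867]].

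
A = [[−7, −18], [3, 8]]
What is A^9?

tr A = 1 and det A = −2, so the characteristic polynomial is λ² − (1)λ + (−2) with roots 2 and −1.
Eigenvectors give P = [[−2, 3], [1, −1]] with P⁻¹ = [[1, 3], [1, 2]], and A = P·diag(2, −1)·P⁻¹.
Then A^9 = P·diag(512, −1)·P⁻¹ = [[−1024, −3], [512, 1]] · [[1, 3], [1, 2]] = [[−1027, −3078], [513, 1538]].

[[−1027, −3078], [513, 1538]]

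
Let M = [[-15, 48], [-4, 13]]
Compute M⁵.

tr M = -2 and det M = -3, so the characteristic polynomial is λ² − (-2)λ + (-3) with roots -3 and 1.
Eigenvectors give P = [[-4, -3], [-1, -1]] with P⁻¹ = [[-1, 3], [1, -4]], and M = P·diag(-3, 1)·P⁻¹.
Then M⁵ = P·diag(-243, 1)·P⁻¹ = [[972, -3], [243, -1]] · [[-1, 3], [1, -4]] = [[-975, 2928], [-244, 733]].

[[-975, 2928], [-244, 733]]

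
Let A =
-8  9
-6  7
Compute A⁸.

[[766, -765], [510, -509]]

tr A = -1 and det A = -2, so the characteristic polynomial is λ² − (-1)λ + (-2) with roots -2 and 1.
Eigenvectors give P = [[3, 1], [2, 1]] with P⁻¹ = [[1, -1], [-2, 3]], and A = P·diag(-2, 1)·P⁻¹.
Then A⁸ = P·diag(256, 1)·P⁻¹ = [[768, 1], [512, 1]] · [[1, -1], [-2, 3]] = [[766, -765], [510, -509]].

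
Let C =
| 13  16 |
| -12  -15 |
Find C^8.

tr C = -2 and det C = -3, so the characteristic polynomial is λ² − (-2)λ + (-3) with roots -3 and 1.
Eigenvectors give P = [[-1, 4], [1, -3]] with P⁻¹ = [[3, 4], [1, 1]], and C = P·diag(-3, 1)·P⁻¹.
Then C^8 = P·diag(6561, 1)·P⁻¹ = [[-6561, 4], [6561, -3]] · [[3, 4], [1, 1]] = [[-19679, -26240], [19680, 26241]].

[[-19679, -26240], [19680, 26241]]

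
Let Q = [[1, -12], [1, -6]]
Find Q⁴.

[[-179, 780], [-65, 276]]

tr Q = -5 and det Q = 6, so the characteristic polynomial is λ² − (-5)λ + (6) with roots -2 and -3.
Eigenvectors give P = [[-4, -3], [-1, -1]] with P⁻¹ = [[-1, 3], [1, -4]], and Q = P·diag(-2, -3)·P⁻¹.
Then Q⁴ = P·diag(16, 81)·P⁻¹ = [[-64, -243], [-16, -81]] · [[-1, 3], [1, -4]] = [[-179, 780], [-65, 276]].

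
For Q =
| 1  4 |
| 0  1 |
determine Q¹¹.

[[1, 44], [0, 1]]

Q = I + N where N = [[0, 4], [0, 0]] is strictly upper-triangular, so N² = 0.
(I + N)¹¹ = I + 11·N = [[1, 44], [0, 1]].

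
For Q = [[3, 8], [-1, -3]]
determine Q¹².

[[1, 0], [0, 1]]

Q² = I (check: tr Q = 0 and det Q = -1), so Q¹² = I since 12 is even.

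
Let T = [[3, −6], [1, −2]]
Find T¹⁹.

[[3, −6], [1, −2]]

T² = T (a projection; rank 1, trace 1), so T¹⁹ = T.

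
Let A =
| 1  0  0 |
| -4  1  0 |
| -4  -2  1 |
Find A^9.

[[1, 0, 0], [-36, 1, 0], [252, -18, 1]]

A = I + N where N = [[0, 0, 0], [-4, 0, 0], [-4, -2, 0]] is strictly lower-triangular, so N^3 = 0.
(I + N)^9 = I + 9·N + 36·N^2 = [[1, 0, 0], [-36, 1, 0], [252, -18, 1]].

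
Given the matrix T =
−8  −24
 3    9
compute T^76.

T² = T (a projection; rank 1, trace 1), so T^76 = T.

[[−8, −24], [3, 9]]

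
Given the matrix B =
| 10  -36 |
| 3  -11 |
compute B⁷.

[[388, -1548], [129, -515]]

tr B = -1 and det B = -2, so the characteristic polynomial is λ² − (-1)λ + (-2) with roots 1 and -2.
Eigenvectors give P = [[4, 3], [1, 1]] with P⁻¹ = [[1, -3], [-1, 4]], and B = P·diag(1, -2)·P⁻¹.
Then B⁷ = P·diag(1, -128)·P⁻¹ = [[4, -384], [1, -128]] · [[1, -3], [-1, 4]] = [[388, -1548], [129, -515]].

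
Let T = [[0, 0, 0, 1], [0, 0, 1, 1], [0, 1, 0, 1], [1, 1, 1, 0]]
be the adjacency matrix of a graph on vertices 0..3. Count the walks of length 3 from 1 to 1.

The number of length-3 walks from vertex 1 to vertex 1 is entry (1,1) of T^3, where T is the adjacency matrix.
T^2 = [[1, 1, 1, 0], [1, 2, 1, 1], [1, 1, 2, 1], [0, 1, 1, 3]]
T^3 = [[0, 1, 1, 3], [1, 2, 3, 4], [1, 3, 2, 4], [3, 4, 4, 2]]

2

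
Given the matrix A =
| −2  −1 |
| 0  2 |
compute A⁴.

[[16, 0], [0, 16]]

A² = [[4, 0], [0, 4]]
A³ = [[−8, −4], [0, 8]]
A⁴ = [[16, 0], [0, 16]]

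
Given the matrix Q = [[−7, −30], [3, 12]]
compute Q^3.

tr Q = 5 and det Q = 6, so the characteristic polynomial is λ² − (5)λ + (6) with roots 3 and 2.
Eigenvectors give P = [[−3, 10], [1, −3]] with P⁻¹ = [[3, 10], [1, 3]], and Q = P·diag(3, 2)·P⁻¹.
Then Q^3 = P·diag(27, 8)·P⁻¹ = [[−81, 80], [27, −24]] · [[3, 10], [1, 3]] = [[−163, −570], [57, 198]].

[[−163, −570], [57, 198]]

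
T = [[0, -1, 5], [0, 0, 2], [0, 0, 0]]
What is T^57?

T is strictly triangular, hence nilpotent: T^3 = 0, so T^57 = 0.

[[0, 0, 0], [0, 0, 0], [0, 0, 0]]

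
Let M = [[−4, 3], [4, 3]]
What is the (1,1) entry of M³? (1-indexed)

M² = [[28, −3], [−4, 21]]
M³ = [[−124, 75], [100, 51]]

−124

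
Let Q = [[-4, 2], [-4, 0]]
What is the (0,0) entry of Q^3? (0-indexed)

Q^2 = [[8, -8], [16, -8]]
Q^3 = [[0, 16], [-32, 32]]

0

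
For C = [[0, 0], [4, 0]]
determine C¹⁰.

C is strictly triangular, hence nilpotent: C² = 0, so C¹⁰ = 0.

[[0, 0], [0, 0]]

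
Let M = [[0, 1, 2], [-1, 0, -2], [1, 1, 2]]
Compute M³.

M² = [[1, 2, 2], [-2, -3, -6], [1, 3, 4]]
M³ = [[0, 3, 2], [-3, -8, -10], [1, 5, 4]]

[[0, 3, 2], [-3, -8, -10], [1, 5, 4]]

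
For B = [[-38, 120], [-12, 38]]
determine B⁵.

[[-608, 1920], [-192, 608]]

tr B = 0 and det B = -4, so the characteristic polynomial is λ² − (0)λ + (-4) with roots 2 and -2.
Eigenvectors give P = [[3, -10], [1, -3]] with P⁻¹ = [[-3, 10], [-1, 3]], and B = P·diag(2, -2)·P⁻¹.
Then B⁵ = P·diag(32, -32)·P⁻¹ = [[96, 320], [32, 96]] · [[-3, 10], [-1, 3]] = [[-608, 1920], [-192, 608]].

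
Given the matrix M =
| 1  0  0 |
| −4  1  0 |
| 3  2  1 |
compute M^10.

[[1, 0, 0], [−40, 1, 0], [−330, 20, 1]]

M = I + N where N = [[0, 0, 0], [−4, 0, 0], [3, 2, 0]] is strictly lower-triangular, so N^3 = 0.
(I + N)^10 = I + 10·N + 45·N^2 = [[1, 0, 0], [−40, 1, 0], [−330, 20, 1]].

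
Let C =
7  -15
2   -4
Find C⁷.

tr C = 3 and det C = 2, so the characteristic polynomial is λ² − (3)λ + (2) with roots 2 and 1.
Eigenvectors give P = [[3, -5], [1, -2]] with P⁻¹ = [[2, -5], [1, -3]], and C = P·diag(2, 1)·P⁻¹.
Then C⁷ = P·diag(128, 1)·P⁻¹ = [[384, -5], [128, -2]] · [[2, -5], [1, -3]] = [[763, -1905], [254, -634]].

[[763, -1905], [254, -634]]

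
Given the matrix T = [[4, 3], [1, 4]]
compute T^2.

[[19, 24], [8, 19]]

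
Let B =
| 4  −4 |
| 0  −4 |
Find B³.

B² = [[16, 0], [0, 16]]
B³ = [[64, −64], [0, −64]]

[[64, −64], [0, −64]]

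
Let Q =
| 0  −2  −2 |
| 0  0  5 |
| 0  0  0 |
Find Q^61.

Q is strictly triangular, hence nilpotent: Q^3 = 0, so Q^61 = 0.

[[0, 0, 0], [0, 0, 0], [0, 0, 0]]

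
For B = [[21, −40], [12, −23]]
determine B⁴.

tr B = −2 and det B = −3, so the characteristic polynomial is λ² − (−2)λ + (−3) with roots −3 and 1.
Eigenvectors give P = [[−5, 2], [−3, 1]] with P⁻¹ = [[1, −2], [3, −5]], and B = P·diag(−3, 1)·P⁻¹.
Then B⁴ = P·diag(81, 1)·P⁻¹ = [[−405, 2], [−243, 1]] · [[1, −2], [3, −5]] = [[−399, 800], [−240, 481]].

[[−399, 800], [−240, 481]]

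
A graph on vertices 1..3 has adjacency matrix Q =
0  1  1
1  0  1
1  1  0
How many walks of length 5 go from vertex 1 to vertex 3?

The number of length-5 walks from vertex 1 to vertex 3 is entry (1,3) of Q⁵, where Q is the adjacency matrix.
Q² = [[2, 1, 1], [1, 2, 1], [1, 1, 2]]
Q³ = [[2, 3, 3], [3, 2, 3], [3, 3, 2]]
Q⁴ = [[6, 5, 5], [5, 6, 5], [5, 5, 6]]
Q⁵ = [[10, 11, 11], [11, 10, 11], [11, 11, 10]]

11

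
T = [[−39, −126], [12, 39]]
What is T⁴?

tr T = 0 and det T = −9, so the characteristic polynomial is λ² − (0)λ + (−9) with roots −3 and 3.
Eigenvectors give P = [[7, −3], [−2, 1]] with P⁻¹ = [[1, 3], [2, 7]], and T = P·diag(−3, 3)·P⁻¹.
Then T⁴ = P·diag(81, 81)·P⁻¹ = [[567, −243], [−162, 81]] · [[1, 3], [2, 7]] = [[81, 0], [0, 81]].

[[81, 0], [0, 81]]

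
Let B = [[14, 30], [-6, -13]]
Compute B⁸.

[[1276, 2550], [-510, -1019]]

tr B = 1 and det B = -2, so the characteristic polynomial is λ² − (1)λ + (-2) with roots -1 and 2.
Eigenvectors give P = [[2, -5], [-1, 2]] with P⁻¹ = [[-2, -5], [-1, -2]], and B = P·diag(-1, 2)·P⁻¹.
Then B⁸ = P·diag(1, 256)·P⁻¹ = [[2, -1280], [-1, 512]] · [[-2, -5], [-1, -2]] = [[1276, 2550], [-510, -1019]].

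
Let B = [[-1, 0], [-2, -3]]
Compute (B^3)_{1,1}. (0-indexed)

tr B = -4 and det B = 3, so the characteristic polynomial is λ² − (-4)λ + (3) with roots -3 and -1.
Eigenvectors give P = [[0, 1], [1, -1]] with P⁻¹ = [[1, 1], [1, 0]], and B = P·diag(-3, -1)·P⁻¹.
Then B^3 = P·diag(-27, -1)·P⁻¹ = [[0, -1], [-27, 1]] · [[1, 1], [1, 0]] = [[-1, 0], [-26, -27]].

-27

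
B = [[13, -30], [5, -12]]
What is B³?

tr B = 1 and det B = -6, so the characteristic polynomial is λ² − (1)λ + (-6) with roots 3 and -2.
Eigenvectors give P = [[-3, -2], [-1, -1]] with P⁻¹ = [[-1, 2], [1, -3]], and B = P·diag(3, -2)·P⁻¹.
Then B³ = P·diag(27, -8)·P⁻¹ = [[-81, 16], [-27, 8]] · [[-1, 2], [1, -3]] = [[97, -210], [35, -78]].

[[97, -210], [35, -78]]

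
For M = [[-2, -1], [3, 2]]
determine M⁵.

M² = I (check: tr M = 0 and det M = -1), so M⁵ = M since 5 is odd.

[[-2, -1], [3, 2]]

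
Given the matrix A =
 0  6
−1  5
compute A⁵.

[[−390, 1266], [−211, 665]]

tr A = 5 and det A = 6, so the characteristic polynomial is λ² − (5)λ + (6) with roots 3 and 2.
Eigenvectors give P = [[2, 3], [1, 1]] with P⁻¹ = [[−1, 3], [1, −2]], and A = P·diag(3, 2)·P⁻¹.
Then A⁵ = P·diag(243, 32)·P⁻¹ = [[486, 96], [243, 32]] · [[−1, 3], [1, −2]] = [[−390, 1266], [−211, 665]].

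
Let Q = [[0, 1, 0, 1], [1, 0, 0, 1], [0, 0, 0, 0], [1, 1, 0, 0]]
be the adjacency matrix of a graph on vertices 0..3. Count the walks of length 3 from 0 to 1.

The number of length-3 walks from vertex 0 to vertex 1 is entry (0,1) of Q³, where Q is the adjacency matrix.
Q² = [[2, 1, 0, 1], [1, 2, 0, 1], [0, 0, 0, 0], [1, 1, 0, 2]]
Q³ = [[2, 3, 0, 3], [3, 2, 0, 3], [0, 0, 0, 0], [3, 3, 0, 2]]

3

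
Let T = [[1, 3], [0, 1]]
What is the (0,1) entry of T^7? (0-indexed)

T = I + N where N = [[0, 3], [0, 0]] is strictly upper-triangular, so N^2 = 0.
(I + N)^7 = I + 7·N = [[1, 21], [0, 1]].

21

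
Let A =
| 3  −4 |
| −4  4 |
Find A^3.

A^2 = [[25, −28], [−28, 32]]
A^3 = [[187, −212], [−212, 240]]

[[187, −212], [−212, 240]]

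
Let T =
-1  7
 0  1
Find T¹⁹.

T² = I (check: tr T = 0 and det T = -1), so T¹⁹ = T since 19 is odd.

[[-1, 7], [0, 1]]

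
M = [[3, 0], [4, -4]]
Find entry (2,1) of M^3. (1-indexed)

M^2 = [[9, 0], [-4, 16]]
M^3 = [[27, 0], [52, -64]]

52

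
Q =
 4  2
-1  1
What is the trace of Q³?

tr Q = 5 and det Q = 6, so the characteristic polynomial is λ² − (5)λ + (6) with roots 2 and 3.
Eigenvectors give P = [[-1, 2], [1, -1]] with P⁻¹ = [[1, 2], [1, 1]], and Q = P·diag(2, 3)·P⁻¹.
Then Q³ = P·diag(8, 27)·P⁻¹ = [[-8, 54], [8, -27]] · [[1, 2], [1, 1]] = [[46, 38], [-19, -11]].

35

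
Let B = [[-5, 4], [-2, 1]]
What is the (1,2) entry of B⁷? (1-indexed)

4372

tr B = -4 and det B = 3, so the characteristic polynomial is λ² − (-4)λ + (3) with roots -1 and -3.
Eigenvectors give P = [[-1, -2], [-1, -1]] with P⁻¹ = [[1, -2], [-1, 1]], and B = P·diag(-1, -3)·P⁻¹.
Then B⁷ = P·diag(-1, -2187)·P⁻¹ = [[1, 4374], [1, 2187]] · [[1, -2], [-1, 1]] = [[-4373, 4372], [-2186, 2185]].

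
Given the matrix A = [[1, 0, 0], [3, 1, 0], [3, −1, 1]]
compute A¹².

[[1, 0, 0], [36, 1, 0], [−162, −12, 1]]

A = I + N where N = [[0, 0, 0], [3, 0, 0], [3, −1, 0]] is strictly lower-triangular, so N³ = 0.
(I + N)¹² = I + 12·N + 66·N² = [[1, 0, 0], [36, 1, 0], [−162, −12, 1]].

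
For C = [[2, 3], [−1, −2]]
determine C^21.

C² = I (check: tr C = 0 and det C = −1), so C^21 = C since 21 is odd.

[[2, 3], [−1, −2]]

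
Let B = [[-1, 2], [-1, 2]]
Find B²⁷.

B² = B (a projection; rank 1, trace 1), so B²⁷ = B.

[[-1, 2], [-1, 2]]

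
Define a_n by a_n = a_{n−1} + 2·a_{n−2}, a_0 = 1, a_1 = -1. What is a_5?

With companion matrix C = [[1, 2], [1, 0]], [a_n, a_{n−1}]ᵀ = C·[a_{n−1}, a_{n−2}]ᵀ, so [a_5, a_4]ᵀ = C^4·[a_1, a_0]ᵀ.
C^4 = [[11, 10], [5, 6]], giving [a_5, a_4]ᵀ = [[-1], [1]].

-1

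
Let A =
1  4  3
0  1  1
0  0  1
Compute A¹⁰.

A = I + N where N = [[0, 4, 3], [0, 0, 1], [0, 0, 0]] is strictly upper-triangular, so N³ = 0.
(I + N)¹⁰ = I + 10·N + 45·N² = [[1, 40, 210], [0, 1, 10], [0, 0, 1]].

[[1, 40, 210], [0, 1, 10], [0, 0, 1]]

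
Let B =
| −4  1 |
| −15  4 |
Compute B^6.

[[1, 0], [0, 1]]

B² = I (check: tr B = 0 and det B = −1), so B^6 = I since 6 is even.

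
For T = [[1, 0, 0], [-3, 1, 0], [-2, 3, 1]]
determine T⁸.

[[1, 0, 0], [-24, 1, 0], [-268, 24, 1]]

T = I + N where N = [[0, 0, 0], [-3, 0, 0], [-2, 3, 0]] is strictly lower-triangular, so N³ = 0.
(I + N)⁸ = I + 8·N + 28·N² = [[1, 0, 0], [-24, 1, 0], [-268, 24, 1]].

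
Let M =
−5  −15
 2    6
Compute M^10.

M² = M (a projection; rank 1, trace 1), so M^10 = M.

[[−5, −15], [2, 6]]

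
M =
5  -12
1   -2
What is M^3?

tr M = 3 and det M = 2, so the characteristic polynomial is λ² − (3)λ + (2) with roots 1 and 2.
Eigenvectors give P = [[3, 4], [1, 1]] with P⁻¹ = [[-1, 4], [1, -3]], and M = P·diag(1, 2)·P⁻¹.
Then M^3 = P·diag(1, 8)·P⁻¹ = [[3, 32], [1, 8]] · [[-1, 4], [1, -3]] = [[29, -84], [7, -20]].

[[29, -84], [7, -20]]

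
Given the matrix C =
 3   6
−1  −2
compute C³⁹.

[[3, 6], [−1, −2]]

C² = C (a projection; rank 1, trace 1), so C³⁹ = C.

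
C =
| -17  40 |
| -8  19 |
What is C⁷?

[[-8753, 21880], [-4376, 10939]]

tr C = 2 and det C = -3, so the characteristic polynomial is λ² − (2)λ + (-3) with roots -1 and 3.
Eigenvectors give P = [[5, -2], [2, -1]] with P⁻¹ = [[1, -2], [2, -5]], and C = P·diag(-1, 3)·P⁻¹.
Then C⁷ = P·diag(-1, 2187)·P⁻¹ = [[-5, -4374], [-2, -2187]] · [[1, -2], [2, -5]] = [[-8753, 21880], [-4376, 10939]].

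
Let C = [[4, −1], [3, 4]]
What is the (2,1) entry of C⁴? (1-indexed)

C² = [[13, −8], [24, 13]]
C³ = [[28, −45], [135, 28]]
C⁴ = [[−23, −208], [624, −23]]

624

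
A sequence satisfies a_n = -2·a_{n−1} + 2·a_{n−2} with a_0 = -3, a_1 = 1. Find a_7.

1048

With companion matrix C = [[-2, 2], [1, 0]], [a_n, a_{n−1}]ᵀ = C·[a_{n−1}, a_{n−2}]ᵀ, so [a_7, a_6]ᵀ = C^6·[a_1, a_0]ᵀ.
C^6 = [[328, -240], [-120, 88]], giving [a_7, a_6]ᵀ = [[1048], [-384]].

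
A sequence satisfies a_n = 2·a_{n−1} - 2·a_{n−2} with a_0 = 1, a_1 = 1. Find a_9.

With companion matrix Q = [[2, -2], [1, 0]], [a_n, a_{n−1}]ᵀ = Q·[a_{n−1}, a_{n−2}]ᵀ, so [a_9, a_8]ᵀ = Q^8·[a_1, a_0]ᵀ.
Q^8 = [[16, 0], [0, 16]], giving [a_9, a_8]ᵀ = [[16], [16]].

16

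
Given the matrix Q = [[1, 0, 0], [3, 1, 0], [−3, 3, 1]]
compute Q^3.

Q = I + N where N = [[0, 0, 0], [3, 0, 0], [−3, 3, 0]] is strictly lower-triangular, so N^3 = 0.
(I + N)^3 = I + 3·N + 3·N^2 = [[1, 0, 0], [9, 1, 0], [18, 9, 1]].

[[1, 0, 0], [9, 1, 0], [18, 9, 1]]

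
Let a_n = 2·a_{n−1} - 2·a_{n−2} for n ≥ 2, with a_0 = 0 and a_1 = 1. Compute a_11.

With companion matrix A = [[2, -2], [1, 0]], [a_n, a_{n−1}]ᵀ = A·[a_{n−1}, a_{n−2}]ᵀ, so [a_11, a_10]ᵀ = A¹⁰·[a_1, a_0]ᵀ.
A¹⁰ = [[32, -64], [32, -32]], giving [a_11, a_10]ᵀ = [[32], [32]].

32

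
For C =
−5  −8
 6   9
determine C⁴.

[[−239, −320], [240, 321]]

tr C = 4 and det C = 3, so the characteristic polynomial is λ² − (4)λ + (3) with roots 1 and 3.
Eigenvectors give P = [[4, −1], [−3, 1]] with P⁻¹ = [[1, 1], [3, 4]], and C = P·diag(1, 3)·P⁻¹.
Then C⁴ = P·diag(1, 81)·P⁻¹ = [[4, −81], [−3, 81]] · [[1, 1], [3, 4]] = [[−239, −320], [240, 321]].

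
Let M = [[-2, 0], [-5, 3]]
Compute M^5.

[[-32, 0], [-275, 243]]

tr M = 1 and det M = -6, so the characteristic polynomial is λ² − (1)λ + (-6) with roots 3 and -2.
Eigenvectors give P = [[0, -1], [1, -1]] with P⁻¹ = [[-1, 1], [-1, 0]], and M = P·diag(3, -2)·P⁻¹.
Then M^5 = P·diag(243, -32)·P⁻¹ = [[0, 32], [243, 32]] · [[-1, 1], [-1, 0]] = [[-32, 0], [-275, 243]].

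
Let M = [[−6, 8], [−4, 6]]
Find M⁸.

tr M = 0 and det M = −4, so the characteristic polynomial is λ² − (0)λ + (−4) with roots 2 and −2.
Eigenvectors give P = [[−1, 2], [−1, 1]] with P⁻¹ = [[1, −2], [1, −1]], and M = P·diag(2, −2)·P⁻¹.
Then M⁸ = P·diag(256, 256)·P⁻¹ = [[−256, 512], [−256, 256]] · [[1, −2], [1, −1]] = [[256, 0], [0, 256]].

[[256, 0], [0, 256]]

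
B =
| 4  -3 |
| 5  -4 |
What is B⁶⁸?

[[1, 0], [0, 1]]

B² = I (check: tr B = 0 and det B = -1), so B⁶⁸ = I since 68 is even.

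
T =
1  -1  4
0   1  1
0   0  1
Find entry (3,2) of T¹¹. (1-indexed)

T = I + N where N = [[0, -1, 4], [0, 0, 1], [0, 0, 0]] is strictly upper-triangular, so N³ = 0.
(I + N)¹¹ = I + 11·N + 55·N² = [[1, -11, -11], [0, 1, 11], [0, 0, 1]].

0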